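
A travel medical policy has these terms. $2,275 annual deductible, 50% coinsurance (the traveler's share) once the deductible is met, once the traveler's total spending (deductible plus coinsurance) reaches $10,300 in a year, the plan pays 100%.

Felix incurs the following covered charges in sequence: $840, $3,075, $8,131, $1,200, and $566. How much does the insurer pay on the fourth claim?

#1 ($840): all of it applies to the deductible. Cost to traveler: $840. OOP to date $840. Insurer: $840 − $840 = $0.
#2 ($3,075): deductible takes $1,435, $1,640 remains; traveler's 50% is $820. Traveler pays $2,255; OOP now $3,095. Insurer: $3,075 − $2,255 = $820.
#3 ($8,131): deductible met; 50% of $8,131 = $4,065.50. Traveler pays $4,065.50; OOP now $7,160.50. Plan pays $8,131 − $4,065.50 = $4,065.50.
#4 ($1,200): deductible already satisfied, so traveler's share is 50% × $1,200 = $600. Cost to traveler: $600. OOP to date $7,760.50. Insurer: $1,200 − $600 = $600.

$600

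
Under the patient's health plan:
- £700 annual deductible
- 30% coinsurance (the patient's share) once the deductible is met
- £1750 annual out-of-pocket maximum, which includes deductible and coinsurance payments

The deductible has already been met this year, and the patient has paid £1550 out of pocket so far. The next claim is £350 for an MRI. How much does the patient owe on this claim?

With the deductible met, the entire £350 is subject to coinsurance.
Coinsurance: £350 × 30% = £105.
Total out-of-pocket so far would be £1550 + £105 = £1655, below the £1750 cap — no reduction.

£105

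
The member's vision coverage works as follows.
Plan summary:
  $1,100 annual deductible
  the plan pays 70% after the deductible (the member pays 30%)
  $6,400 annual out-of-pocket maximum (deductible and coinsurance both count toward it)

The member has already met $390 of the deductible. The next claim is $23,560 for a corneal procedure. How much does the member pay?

$6,010

Deductible still to meet: $1,100 − $390 = $710.
The remaining $22,850 (= $23,560 − $710) moves to coinsurance.
Coinsurance: $22,850 × 30% = $6,855.
Member responsibility before any cap: $710 + $6,855 = $7,565.
Year-to-date out-of-pocket would reach $390 + $7,565 = $7,955, above the $6,400 maximum, so the member pays only $6,400 − $390 = $6,010.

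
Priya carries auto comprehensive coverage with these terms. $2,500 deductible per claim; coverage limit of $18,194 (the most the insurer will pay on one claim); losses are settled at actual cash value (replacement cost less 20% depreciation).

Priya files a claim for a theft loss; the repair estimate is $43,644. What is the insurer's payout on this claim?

Depreciate 20%: the covered value is $43,644 × 0.8 = $34,915.20.
Less the $2,500 deductible: $34,915.20 − $2,500 = $32,415.20.
The $18,194 per-incident cap binds; insurer pays $18,194.

$18,194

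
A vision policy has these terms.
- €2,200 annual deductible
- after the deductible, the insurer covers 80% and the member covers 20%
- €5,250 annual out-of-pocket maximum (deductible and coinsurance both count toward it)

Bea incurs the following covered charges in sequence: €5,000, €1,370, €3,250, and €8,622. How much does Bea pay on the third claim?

Claim 1 — €5,000: €2,200 finishes the deductible; €2,800 goes to coinsurance; 20% of €2,800 = €560. Cost to member: €2,760. OOP to date €2,760.
Claim 2 — €1,370: 20% coinsurance on €1,370 = €274. Member pays €274; OOP now €3,034.
Claim 3 — €3,250: deductible met; 20% of €3,250 = €650. Member pays €650; OOP now €3,684.

€650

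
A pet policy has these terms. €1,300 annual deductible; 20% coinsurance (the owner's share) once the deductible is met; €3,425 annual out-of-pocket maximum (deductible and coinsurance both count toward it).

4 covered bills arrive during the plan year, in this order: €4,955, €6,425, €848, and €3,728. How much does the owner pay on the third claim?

€109

#1 (€4,955): €1,300 to deductible, leaving €3,655; coinsurance €3,655 × 20% = €731. Owner pays €2,031; OOP now €2,031.
#2 (€6,425): 20% coinsurance on €6,425 = €1,285. Owner pays €1,285; OOP now €3,316.
#3 (€848): deductible already satisfied, so owner's share is 20% × €848 = €169.60. That would push OOP to €3,485.60, over the €3,425 cap, so owner pays €3,425 − €3,316 = €109.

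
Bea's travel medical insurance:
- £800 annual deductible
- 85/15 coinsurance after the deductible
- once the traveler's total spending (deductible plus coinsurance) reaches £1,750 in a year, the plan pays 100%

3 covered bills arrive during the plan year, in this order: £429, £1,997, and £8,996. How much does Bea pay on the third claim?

Claim 1 (£429): fully absorbed by the deductible. Traveler owes £429 (running OOP £429).
Claim 2 (£1,997): £371 finishes the deductible; £1,626 goes to coinsurance; coinsurance £1,626 × 15% = £243.90. Traveler pays £614.90; OOP now £1,043.90.
Claim 3 (£8,996): 15% coinsurance on £8,996 = £1,349.40. Adding that to £1,043.90 gives £2,393.30, past the £1,750 cap; traveler pays only £1,750 − £1,043.90 = £706.10.

£706.10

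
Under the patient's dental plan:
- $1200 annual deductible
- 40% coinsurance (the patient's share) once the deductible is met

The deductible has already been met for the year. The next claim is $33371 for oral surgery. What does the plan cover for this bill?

The deductible is already satisfied, so the full bill goes to coinsurance.
Coinsurance: $33371 × 40% = $13348.40.
The insurer covers the remainder: $33371 − $13348.40 = $20022.60.

$20022.60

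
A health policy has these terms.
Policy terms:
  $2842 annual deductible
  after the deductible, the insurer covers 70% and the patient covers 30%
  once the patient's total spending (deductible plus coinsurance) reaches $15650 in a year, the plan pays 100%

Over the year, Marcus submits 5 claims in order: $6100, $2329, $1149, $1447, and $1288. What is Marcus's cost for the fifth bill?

Bill 1, $6100: $2842 finishes the deductible; $3258 goes to coinsurance; 30% of $3258 = $977.40. Cost to patient: $3819.40. OOP to date $3819.40.
Bill 2, $2329: 30% coinsurance on $2329 = $698.70. Patient owes $698.70 (running OOP $4518.10).
Bill 3, $1149: deductible already satisfied, so patient's share is 30% × $1149 = $344.70. Patient pays $344.70; OOP now $4862.80.
Bill 4, $1447: deductible already satisfied, so patient's share is 30% × $1447 = $434.10. Patient owes $434.10 (running OOP $5296.90).
Bill 5, $1288: 30% coinsurance on $1288 = $386.40. Patient owes $386.40 (running OOP $5683.30).

$386.40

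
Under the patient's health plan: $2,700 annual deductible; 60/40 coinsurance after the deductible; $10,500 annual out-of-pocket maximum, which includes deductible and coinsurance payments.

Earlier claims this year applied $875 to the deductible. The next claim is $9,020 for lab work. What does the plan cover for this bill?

$4,317

Deductible still to meet: $2,700 − $875 = $1,825.
That leaves $9,020 − $1,825 = $7,195 for coinsurance.
Patient's 40% share of $7,195 is $2,878.
So the patient owes $1,825 + $2,878 = $4,703 before any cap.
Total out-of-pocket so far would be $875 + $4,703 = $5,578, below the $10,500 cap — no reduction.
Insurer pays the balance: $9,020 − $4,703 = $4,317.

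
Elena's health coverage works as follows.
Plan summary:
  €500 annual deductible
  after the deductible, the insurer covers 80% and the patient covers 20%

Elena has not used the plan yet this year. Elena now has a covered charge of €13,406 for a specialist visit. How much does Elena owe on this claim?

€3,081.20

Deductible not yet touched, so the first €500 of the bill goes to the deductible.
That leaves €13,406 − €500 = €12,906 for coinsurance.
Coinsurance: €12,906 × 20% = €2,581.20.
So the patient owes €500 + €2,581.20 = €3,081.20.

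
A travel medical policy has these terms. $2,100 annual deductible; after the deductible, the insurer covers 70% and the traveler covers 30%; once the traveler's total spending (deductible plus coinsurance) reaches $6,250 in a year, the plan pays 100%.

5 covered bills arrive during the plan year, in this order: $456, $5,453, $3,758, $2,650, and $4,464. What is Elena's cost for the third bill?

Bill 1, $456: fully absorbed by the deductible. Traveler owes $456 (running OOP $456).
Bill 2, $5,453: $1,644 finishes the deductible; $3,809 goes to coinsurance; 30% of $3,809 = $1,142.70. Cost to traveler: $2,786.70. OOP to date $3,242.70.
Bill 3, $3,758: deductible already satisfied, so traveler's share is 30% × $3,758 = $1,127.40. Traveler pays $1,127.40; OOP now $4,370.10.

$1,127.40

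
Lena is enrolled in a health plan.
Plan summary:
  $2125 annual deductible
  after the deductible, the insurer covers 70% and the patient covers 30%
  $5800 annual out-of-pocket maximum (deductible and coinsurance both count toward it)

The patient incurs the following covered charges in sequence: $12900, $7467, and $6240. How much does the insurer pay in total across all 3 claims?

#1 ($12900): $2125 to deductible, leaving $10775; 30% of $10775 = $3232.50. Patient pays $5357.50; OOP now $5357.50. Plan pays $12900 − $5357.50 = $7542.50.
#2 ($7467): 30% coinsurance on $7467 = $2240.10. That would push OOP to $7597.60, over the $5800 cap, so patient pays $5800 − $5357.50 = $442.50. Insurer: $7467 − $442.50 = $7024.50.
#3 ($6240): deductible met; 30% of $6240 = $1872. That would push OOP to $7672, over the $5800 cap, so patient pays $5800 − $5800 = $0. Plan pays $6240 − $0 = $6240.
Insurer total: $7542.50 + $7024.50 + $6240 = $20807.

$20807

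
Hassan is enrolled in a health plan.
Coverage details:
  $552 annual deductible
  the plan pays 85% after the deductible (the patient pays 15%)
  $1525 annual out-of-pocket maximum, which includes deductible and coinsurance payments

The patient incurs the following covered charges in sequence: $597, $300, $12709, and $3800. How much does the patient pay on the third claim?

$921.25

Claim 1 ($597): deductible takes $552, $45 remains; patient's 15% is $6.75. Patient pays $558.75; OOP now $558.75.
Claim 2 ($300): deductible already satisfied, so patient's share is 15% × $300 = $45. Patient owes $45 (running OOP $603.75).
Claim 3 ($12709): deductible already satisfied, so patient's share is 15% × $12709 = $1906.35. OOP would hit $2510.10 > $1525, so the cap limits the patient to $1525 − $603.75 = $921.25.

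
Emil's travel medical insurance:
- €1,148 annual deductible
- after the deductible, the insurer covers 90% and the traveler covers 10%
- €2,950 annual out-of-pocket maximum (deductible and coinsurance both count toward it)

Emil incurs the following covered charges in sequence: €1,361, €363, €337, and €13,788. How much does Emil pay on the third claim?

€33.70

Claim 1 — €1,361: €1,148 to deductible, leaving €213; 10% of €213 = €21.30. Traveler pays €1,169.30; OOP now €1,169.30.
Claim 2 — €363: deductible already satisfied, so traveler's share is 10% × €363 = €36.30. Traveler owes €36.30 (running OOP €1,205.60).
Claim 3 — €337: deductible met; 10% of €337 = €33.70. Cost to traveler: €33.70. OOP to date €1,239.30.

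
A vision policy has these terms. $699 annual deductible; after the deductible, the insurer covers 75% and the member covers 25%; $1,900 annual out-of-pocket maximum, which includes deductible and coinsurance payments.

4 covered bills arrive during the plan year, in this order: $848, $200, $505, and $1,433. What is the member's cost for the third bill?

Claim 1 — $848: deductible takes $699, $149 remains; coinsurance $149 × 25% = $37.25. Member pays $736.25; OOP now $736.25.
Claim 2 — $200: 25% coinsurance on $200 = $50. Member owes $50 (running OOP $786.25).
Claim 3 — $505: deductible already satisfied, so member's share is 25% × $505 = $126.25. Cost to member: $126.25. OOP to date $912.50.

$126.25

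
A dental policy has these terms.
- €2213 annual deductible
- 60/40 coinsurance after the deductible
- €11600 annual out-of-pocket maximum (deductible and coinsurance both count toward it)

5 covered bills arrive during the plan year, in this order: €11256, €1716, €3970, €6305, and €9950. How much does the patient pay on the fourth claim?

#1 (€11256): deductible takes €2213, €9043 remains; coinsurance €9043 × 40% = €3617.20. Cost to patient: €5830.20. OOP to date €5830.20.
#2 (€1716): 40% coinsurance on €1716 = €686.40. Patient owes €686.40 (running OOP €6516.60).
#3 (€3970): deductible met; 40% of €3970 = €1588. Patient pays €1588; OOP now €8104.60.
#4 (€6305): deductible met; 40% of €6305 = €2522. Patient pays €2522; OOP now €10626.60.

€2522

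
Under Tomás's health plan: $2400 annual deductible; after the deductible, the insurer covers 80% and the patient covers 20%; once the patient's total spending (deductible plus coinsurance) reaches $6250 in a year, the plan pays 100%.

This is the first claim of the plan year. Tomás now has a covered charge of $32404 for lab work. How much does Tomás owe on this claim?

$6250

Nothing has been paid toward the $2400 deductible, so the first $2400 of this charge is applied there.
That leaves $32404 − $2400 = $30004 for coinsurance.
Patient's 20% share of $30004 is $6000.80.
So the patient owes $2400 + $6000.80 = $8400.80 before any cap.
That would bring total out-of-pocket to $8400.80, past the $6250 cap. The patient is capped at $6250 − $0 = $6250 on this claim.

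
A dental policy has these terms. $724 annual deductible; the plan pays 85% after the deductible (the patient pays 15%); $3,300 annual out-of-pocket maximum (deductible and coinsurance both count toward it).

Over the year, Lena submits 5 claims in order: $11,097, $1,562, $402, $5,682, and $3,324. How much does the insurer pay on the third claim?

$341.70

#1 ($11,097): $724 finishes the deductible; $10,373 goes to coinsurance; 15% of $10,373 = $1,555.95. Patient pays $2,279.95; OOP now $2,279.95. Plan pays $11,097 − $2,279.95 = $8,817.05.
#2 ($1,562): deductible met; 15% of $1,562 = $234.30. Patient owes $234.30 (running OOP $2,514.25). Plan pays $1,562 − $234.30 = $1,327.70.
#3 ($402): 15% coinsurance on $402 = $60.30. Cost to patient: $60.30. OOP to date $2,574.55. Insurer: $402 − $60.30 = $341.70.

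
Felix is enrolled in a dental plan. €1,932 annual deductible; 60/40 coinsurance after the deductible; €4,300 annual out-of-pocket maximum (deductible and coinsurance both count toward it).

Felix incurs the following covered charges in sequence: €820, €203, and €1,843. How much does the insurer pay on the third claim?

€560.40

Claim 1 — €820: all of it applies to the deductible. Cost to patient: €820. OOP to date €820. Plan pays €820 − €820 = €0.
Claim 2 — €203: all of it applies to the deductible. Cost to patient: €203. OOP to date €1,023. Insurer: €203 − €203 = €0.
Claim 3 — €1,843: €909 finishes the deductible; €934 goes to coinsurance; 40% of €934 = €373.60. Cost to patient: €1,282.60. OOP to date €2,305.60. Plan pays €1,843 − €1,282.60 = €560.40.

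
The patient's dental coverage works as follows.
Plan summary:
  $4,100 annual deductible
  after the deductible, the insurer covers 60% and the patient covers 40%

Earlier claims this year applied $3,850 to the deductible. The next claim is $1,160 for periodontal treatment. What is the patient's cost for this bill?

$614

$3,850 of the $4,100 deductible is already met, leaving $250.
The remaining $910 (= $1,160 − $250) moves to coinsurance.
Patient's 40% share of $910 is $364.
So the patient owes $250 + $364 = $614.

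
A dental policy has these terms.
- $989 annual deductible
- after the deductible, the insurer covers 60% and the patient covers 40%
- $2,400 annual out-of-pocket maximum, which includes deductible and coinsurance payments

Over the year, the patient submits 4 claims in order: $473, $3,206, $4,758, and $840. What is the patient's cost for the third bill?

Claim 1 ($473): fully absorbed by the deductible. Patient pays $473; OOP now $473.
Claim 2 ($3,206): $516 finishes the deductible; $2,690 goes to coinsurance; coinsurance $2,690 × 40% = $1,076. Patient pays $1,592; OOP now $2,065.
Claim 3 ($4,758): 40% coinsurance on $4,758 = $1,903.20. OOP would hit $3,968.20 > $2,400, so the cap limits the patient to $2,400 − $2,065 = $335.

$335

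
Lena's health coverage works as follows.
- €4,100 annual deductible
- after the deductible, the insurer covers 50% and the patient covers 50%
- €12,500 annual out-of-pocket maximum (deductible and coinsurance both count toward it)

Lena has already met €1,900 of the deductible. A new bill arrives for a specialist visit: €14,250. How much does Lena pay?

€8,225

€1,900 of the €4,100 deductible is already met, leaving €2,200.
The remaining €12,050 (= €14,250 − €2,200) moves to coinsurance.
Coinsurance: €12,050 × 50% = €6,025.
So the patient owes €2,200 + €6,025 = €8,225 before any cap.
Year-to-date out-of-pocket becomes €1,900 + €8,225 = €10,125, still under the €12,500 maximum, so no cap applies.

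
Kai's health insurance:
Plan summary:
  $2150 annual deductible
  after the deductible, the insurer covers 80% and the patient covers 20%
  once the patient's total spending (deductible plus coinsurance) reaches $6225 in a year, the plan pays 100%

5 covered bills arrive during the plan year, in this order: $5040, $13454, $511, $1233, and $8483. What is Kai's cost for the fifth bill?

Claim 1 — $5040: $2150 to deductible, leaving $2890; coinsurance $2890 × 20% = $578. Cost to patient: $2728. OOP to date $2728.
Claim 2 — $13454: 20% coinsurance on $13454 = $2690.80. Patient pays $2690.80; OOP now $5418.80.
Claim 3 — $511: deductible met; 20% of $511 = $102.20. Patient owes $102.20 (running OOP $5521).
Claim 4 — $1233: 20% coinsurance on $1233 = $246.60. Patient pays $246.60; OOP now $5767.60.
Claim 5 — $8483: deductible met; 20% of $8483 = $1696.60. OOP would hit $7464.20 > $6225, so the cap limits the patient to $6225 − $5767.60 = $457.40.

$457.40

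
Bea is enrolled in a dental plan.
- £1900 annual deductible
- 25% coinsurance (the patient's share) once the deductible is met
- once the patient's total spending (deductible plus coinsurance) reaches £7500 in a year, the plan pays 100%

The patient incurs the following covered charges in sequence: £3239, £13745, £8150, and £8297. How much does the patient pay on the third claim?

Claim 1 (£3239): £1900 finishes the deductible; £1339 goes to coinsurance; coinsurance £1339 × 25% = £334.75. Patient owes £2234.75 (running OOP £2234.75).
Claim 2 (£13745): deductible met; 25% of £13745 = £3436.25. Patient owes £3436.25 (running OOP £5671).
Claim 3 (£8150): deductible met; 25% of £8150 = £2037.50. Adding that to £5671 gives £7708.50, past the £7500 cap; patient pays only £7500 − £5671 = £1829.

£1829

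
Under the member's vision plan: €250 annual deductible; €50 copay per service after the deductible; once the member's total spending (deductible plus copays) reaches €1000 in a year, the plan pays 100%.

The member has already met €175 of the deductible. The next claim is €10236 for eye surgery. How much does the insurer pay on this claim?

Deductible still to meet: €250 − €175 = €75.
The remaining €10161 (= €10236 − €75) moves to the copay.
Copay on this service: €50.
So the member owes €75 + €50 = €125 before any cap.
Total out-of-pocket so far would be €175 + €125 = €300, below the €1000 cap — no reduction.
The insurer covers the remainder: €10236 − €125 = €10111.

€10111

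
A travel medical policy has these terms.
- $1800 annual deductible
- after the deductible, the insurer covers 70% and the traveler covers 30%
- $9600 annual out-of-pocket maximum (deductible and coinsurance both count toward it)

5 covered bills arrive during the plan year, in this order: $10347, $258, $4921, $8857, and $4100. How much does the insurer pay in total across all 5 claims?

Bill 1, $10347: $1800 to deductible, leaving $8547; coinsurance $8547 × 30% = $2564.10. Traveler owes $4364.10 (running OOP $4364.10). Plan pays $10347 − $4364.10 = $5982.90.
Bill 2, $258: deductible already satisfied, so traveler's share is 30% × $258 = $77.40. Cost to traveler: $77.40. OOP to date $4441.50. Insurer: $258 − $77.40 = $180.60.
Bill 3, $4921: 30% coinsurance on $4921 = $1476.30. Cost to traveler: $1476.30. OOP to date $5917.80. Insurer: $4921 − $1476.30 = $3444.70.
Bill 4, $8857: deductible met; 30% of $8857 = $2657.10. Traveler pays $2657.10; OOP now $8574.90. Insurer: $8857 − $2657.10 = $6199.90.
Bill 5, $4100: 30% coinsurance on $4100 = $1230. Adding that to $8574.90 gives $9804.90, past the $9600 cap; traveler pays only $9600 − $8574.90 = $1025.10. Plan pays $4100 − $1025.10 = $3074.90.
Insurer total: $5982.90 + $180.60 + $3444.70 + $6199.90 + $3074.90 = $18883.

$18883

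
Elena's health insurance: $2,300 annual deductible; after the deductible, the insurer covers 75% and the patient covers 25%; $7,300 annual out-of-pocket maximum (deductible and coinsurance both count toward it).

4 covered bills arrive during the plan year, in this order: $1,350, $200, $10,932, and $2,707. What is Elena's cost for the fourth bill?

$676.75

Claim 1 ($1,350): all of it applies to the deductible. Patient pays $1,350; OOP now $1,350.
Claim 2 ($200): entire amount goes to the deductible. Patient owes $200 (running OOP $1,550).
Claim 3 ($10,932): $750 to deductible, leaving $10,182; 25% of $10,182 = $2,545.50. Cost to patient: $3,295.50. OOP to date $4,845.50.
Claim 4 ($2,707): deductible already satisfied, so patient's share is 25% × $2,707 = $676.75. Patient owes $676.75 (running OOP $5,522.25).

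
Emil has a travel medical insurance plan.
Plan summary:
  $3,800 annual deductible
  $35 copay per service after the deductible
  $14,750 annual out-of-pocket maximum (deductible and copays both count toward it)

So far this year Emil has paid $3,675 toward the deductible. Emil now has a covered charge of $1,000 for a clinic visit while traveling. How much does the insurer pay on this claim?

Remaining deductible: $3,800 − $3,675 = $125.
The remaining $875 (= $1,000 − $125) moves to the copay.
Copay on this service: $35.
Traveler responsibility before any cap: $125 + $35 = $160.
Total out-of-pocket so far would be $3,675 + $160 = $3,835, below the $14,750 cap — no reduction.
The plan picks up $1,000 − $160 = $840.

$840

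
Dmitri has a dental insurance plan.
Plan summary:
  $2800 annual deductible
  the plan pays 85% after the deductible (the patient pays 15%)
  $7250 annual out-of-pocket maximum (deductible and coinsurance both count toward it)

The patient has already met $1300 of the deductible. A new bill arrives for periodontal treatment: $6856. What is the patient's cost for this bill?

$2303.40

Deductible still to meet: $2800 − $1300 = $1500.
The remaining $5356 (= $6856 − $1500) moves to coinsurance.
15% of $5356 = $803.40 falls to the patient.
So the patient owes $1500 + $803.40 = $2303.40 before any cap.
Cumulative spending $1300 + $2303.40 = $3603.40 stays under the $7250 maximum.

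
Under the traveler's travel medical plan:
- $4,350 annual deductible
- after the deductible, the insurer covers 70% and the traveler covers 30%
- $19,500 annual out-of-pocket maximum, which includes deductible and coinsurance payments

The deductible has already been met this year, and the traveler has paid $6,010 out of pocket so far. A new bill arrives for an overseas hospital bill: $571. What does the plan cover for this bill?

With the deductible met, the entire $571 is subject to coinsurance.
Traveler's 30% share of $571 is $171.30.
Year-to-date out-of-pocket becomes $6,010 + $171.30 = $6,181.30, still under the $19,500 maximum, so no cap applies.
The insurer covers the remainder: $571 − $171.30 = $399.70.

$399.70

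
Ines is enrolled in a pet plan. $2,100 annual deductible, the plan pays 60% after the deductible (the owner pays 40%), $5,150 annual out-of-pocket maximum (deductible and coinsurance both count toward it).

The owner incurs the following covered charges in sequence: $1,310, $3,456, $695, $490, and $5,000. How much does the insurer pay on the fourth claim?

$294

Claim 1 ($1,310): entire amount goes to the deductible. Owner pays $1,310; OOP now $1,310. Plan pays $1,310 − $1,310 = $0.
Claim 2 ($3,456): deductible takes $790, $2,666 remains; owner's 40% is $1,066.40. Owner pays $1,856.40; OOP now $3,166.40. Plan pays $3,456 − $1,856.40 = $1,599.60.
Claim 3 ($695): 40% coinsurance on $695 = $278. Owner owes $278 (running OOP $3,444.40). Insurer: $695 − $278 = $417.
Claim 4 ($490): 40% coinsurance on $490 = $196. Owner owes $196 (running OOP $3,640.40). Insurer: $490 − $196 = $294.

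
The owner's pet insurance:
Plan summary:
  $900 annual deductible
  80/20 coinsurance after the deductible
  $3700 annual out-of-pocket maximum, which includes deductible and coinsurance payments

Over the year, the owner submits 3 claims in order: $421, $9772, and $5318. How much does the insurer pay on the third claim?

#1 ($421): fully absorbed by the deductible. Cost to owner: $421. OOP to date $421. Insurer: $421 − $421 = $0.
#2 ($9772): $479 finishes the deductible; $9293 goes to coinsurance; 20% of $9293 = $1858.60. Owner owes $2337.60 (running OOP $2758.60). Plan pays $9772 − $2337.60 = $7434.40.
#3 ($5318): deductible met; 20% of $5318 = $1063.60. That would push OOP to $3822.20, over the $3700 cap, so owner pays $3700 − $2758.60 = $941.40. Insurer: $5318 − $941.40 = $4376.60.

$4376.60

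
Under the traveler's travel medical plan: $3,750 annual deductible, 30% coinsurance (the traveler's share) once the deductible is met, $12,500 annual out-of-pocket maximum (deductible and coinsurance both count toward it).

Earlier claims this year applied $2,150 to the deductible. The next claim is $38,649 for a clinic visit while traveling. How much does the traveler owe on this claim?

$10,350

$2,150 of the $3,750 deductible is already met, leaving $1,600.
That leaves $38,649 − $1,600 = $37,049 for coinsurance.
Traveler's 30% share of $37,049 is $11,114.70.
That puts the traveler's cost at $1,600 + $11,114.70 = $12,714.70 before any cap.
Year-to-date out-of-pocket would reach $2,150 + $12,714.70 = $14,864.70, above the $12,500 maximum, so the traveler pays only $12,500 − $2,150 = $10,350.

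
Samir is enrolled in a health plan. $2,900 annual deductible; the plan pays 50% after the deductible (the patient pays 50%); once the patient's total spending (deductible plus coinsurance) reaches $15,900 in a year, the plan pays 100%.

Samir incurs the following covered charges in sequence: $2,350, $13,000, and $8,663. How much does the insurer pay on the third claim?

#1 ($2,350): fully absorbed by the deductible. Patient owes $2,350 (running OOP $2,350). Plan pays $2,350 − $2,350 = $0.
#2 ($13,000): $550 to deductible, leaving $12,450; coinsurance $12,450 × 50% = $6,225. Patient owes $6,775 (running OOP $9,125). Plan pays $13,000 − $6,775 = $6,225.
#3 ($8,663): deductible already satisfied, so patient's share is 50% × $8,663 = $4,331.50. Cost to patient: $4,331.50. OOP to date $13,456.50. Plan pays $8,663 − $4,331.50 = $4,331.50.

$4,331.50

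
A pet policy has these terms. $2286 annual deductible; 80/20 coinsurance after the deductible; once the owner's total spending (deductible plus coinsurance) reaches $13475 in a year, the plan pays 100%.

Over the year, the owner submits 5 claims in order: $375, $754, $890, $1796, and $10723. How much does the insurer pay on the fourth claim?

Claim 1 ($375): all of it applies to the deductible. Owner pays $375; OOP now $375. Plan pays $375 − $375 = $0.
Claim 2 ($754): entire amount goes to the deductible. Owner pays $754; OOP now $1129. Insurer: $754 − $754 = $0.
Claim 3 ($890): fully absorbed by the deductible. Owner pays $890; OOP now $2019. Insurer: $890 − $890 = $0.
Claim 4 ($1796): deductible takes $267, $1529 remains; 20% of $1529 = $305.80. Owner pays $572.80; OOP now $2591.80. Insurer: $1796 − $572.80 = $1223.20.

$1223.20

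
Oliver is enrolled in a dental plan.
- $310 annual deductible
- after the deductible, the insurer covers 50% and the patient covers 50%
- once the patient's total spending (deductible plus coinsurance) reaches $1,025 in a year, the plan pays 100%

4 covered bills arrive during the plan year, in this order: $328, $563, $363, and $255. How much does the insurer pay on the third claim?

Bill 1, $328: $310 to deductible, leaving $18; 50% of $18 = $9. Patient pays $319; OOP now $319. Insurer: $328 − $319 = $9.
Bill 2, $563: 50% coinsurance on $563 = $281.50. Patient owes $281.50 (running OOP $600.50). Plan pays $563 − $281.50 = $281.50.
Bill 3, $363: deductible met; 50% of $363 = $181.50. Patient owes $181.50 (running OOP $782). Plan pays $363 − $181.50 = $181.50.

$181.50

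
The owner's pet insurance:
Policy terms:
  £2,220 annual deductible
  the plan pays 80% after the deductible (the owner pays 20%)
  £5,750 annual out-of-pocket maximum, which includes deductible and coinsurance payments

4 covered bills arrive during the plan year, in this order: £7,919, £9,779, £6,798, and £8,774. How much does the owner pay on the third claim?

Bill 1, £7,919: deductible takes £2,220, £5,699 remains; coinsurance £5,699 × 20% = £1,139.80. Owner pays £3,359.80; OOP now £3,359.80.
Bill 2, £9,779: deductible met; 20% of £9,779 = £1,955.80. Owner owes £1,955.80 (running OOP £5,315.60).
Bill 3, £6,798: deductible already satisfied, so owner's share is 20% × £6,798 = £1,359.60. Adding that to £5,315.60 gives £6,675.20, past the £5,750 cap; owner pays only £5,750 − £5,315.60 = £434.40.

£434.40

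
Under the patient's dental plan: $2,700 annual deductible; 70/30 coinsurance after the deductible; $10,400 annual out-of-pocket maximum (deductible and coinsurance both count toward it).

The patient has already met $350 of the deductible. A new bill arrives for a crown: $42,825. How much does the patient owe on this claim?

$350 of the $2,700 deductible is already met, leaving $2,350.
The remaining $40,475 (= $42,825 − $2,350) moves to coinsurance.
Patient's 30% share of $40,475 is $12,142.50.
So the patient owes $2,350 + $12,142.50 = $14,492.50 before any cap.
Year-to-date out-of-pocket would reach $350 + $14,492.50 = $14,842.50, above the $10,400 maximum, so the patient pays only $10,400 − $350 = $10,050.

$10,050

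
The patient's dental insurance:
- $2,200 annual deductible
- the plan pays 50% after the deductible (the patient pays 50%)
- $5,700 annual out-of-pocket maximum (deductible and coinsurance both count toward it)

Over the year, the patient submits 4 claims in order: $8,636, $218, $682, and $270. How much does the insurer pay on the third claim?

Claim 1 — $8,636: $2,200 finishes the deductible; $6,436 goes to coinsurance; 50% of $6,436 = $3,218. Cost to patient: $5,418. OOP to date $5,418. Insurer: $8,636 − $5,418 = $3,218.
Claim 2 — $218: deductible met; 50% of $218 = $109. Cost to patient: $109. OOP to date $5,527. Plan pays $218 − $109 = $109.
Claim 3 — $682: 50% coinsurance on $682 = $341. OOP would hit $5,868 > $5,700, so the cap limits the patient to $5,700 − $5,527 = $173. Plan pays $682 − $173 = $509.

$509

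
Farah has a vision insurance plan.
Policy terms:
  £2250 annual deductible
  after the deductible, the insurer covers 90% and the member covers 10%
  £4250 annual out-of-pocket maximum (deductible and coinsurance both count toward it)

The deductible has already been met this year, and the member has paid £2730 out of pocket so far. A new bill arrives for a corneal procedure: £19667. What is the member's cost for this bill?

£1520

With the deductible met, the entire £19667 is subject to coinsurance.
Member's 10% share of £19667 is £1966.70.
That would bring total out-of-pocket to £4696.70, past the £4250 cap. The member is capped at £4250 − £2730 = £1520 on this claim.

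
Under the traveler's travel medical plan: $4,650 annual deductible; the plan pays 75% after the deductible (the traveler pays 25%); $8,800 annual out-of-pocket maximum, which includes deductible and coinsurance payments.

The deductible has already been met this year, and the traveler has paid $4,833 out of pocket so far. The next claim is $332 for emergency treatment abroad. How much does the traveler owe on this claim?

The deductible is already satisfied, so the full bill goes to coinsurance.
Traveler's 25% share of $332 is $83.
Cumulative spending $4,833 + $83 = $4,916 stays under the $8,800 maximum.

$83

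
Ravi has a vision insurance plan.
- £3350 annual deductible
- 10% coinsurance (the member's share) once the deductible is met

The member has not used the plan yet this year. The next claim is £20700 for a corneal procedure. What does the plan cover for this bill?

£15615

Nothing has been paid toward the £3350 deductible, so the first £3350 of this charge is applied there.
The remaining £17350 (= £20700 − £3350) moves to coinsurance.
Member's 10% share of £17350 is £1735.
Member responsibility: £3350 + £1735 = £5085.
Insurer pays the balance: £20700 − £5085 = £15615.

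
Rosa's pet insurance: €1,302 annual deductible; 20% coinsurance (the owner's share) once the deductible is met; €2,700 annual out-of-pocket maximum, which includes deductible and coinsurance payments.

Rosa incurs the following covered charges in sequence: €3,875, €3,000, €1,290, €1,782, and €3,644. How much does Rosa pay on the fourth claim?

Bill 1, €3,875: €1,302 finishes the deductible; €2,573 goes to coinsurance; coinsurance €2,573 × 20% = €514.60. Owner owes €1,816.60 (running OOP €1,816.60).
Bill 2, €3,000: deductible met; 20% of €3,000 = €600. Owner pays €600; OOP now €2,416.60.
Bill 3, €1,290: deductible met; 20% of €1,290 = €258. Cost to owner: €258. OOP to date €2,674.60.
Bill 4, €1,782: 20% coinsurance on €1,782 = €356.40. That would push OOP to €3,031, over the €2,700 cap, so owner pays €2,700 − €2,674.60 = €25.40.

€25.40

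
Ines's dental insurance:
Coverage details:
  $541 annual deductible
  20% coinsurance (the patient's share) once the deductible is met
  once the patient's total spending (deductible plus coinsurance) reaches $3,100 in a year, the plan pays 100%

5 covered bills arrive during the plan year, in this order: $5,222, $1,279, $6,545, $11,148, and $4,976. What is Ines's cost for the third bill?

Bill 1, $5,222: $541 to deductible, leaving $4,681; patient's 20% is $936.20. Cost to patient: $1,477.20. OOP to date $1,477.20.
Bill 2, $1,279: deductible already satisfied, so patient's share is 20% × $1,279 = $255.80. Patient pays $255.80; OOP now $1,733.
Bill 3, $6,545: deductible met; 20% of $6,545 = $1,309. Patient owes $1,309 (running OOP $3,042).

$1,309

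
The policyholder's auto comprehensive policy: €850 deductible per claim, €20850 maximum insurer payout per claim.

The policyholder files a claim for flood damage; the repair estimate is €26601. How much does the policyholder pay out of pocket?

€5751

Subtract the deductible: €26601 − €850 = €25751.
Since €25751 > €20850, the payout is capped at €20850.
Out of pocket: €26601 − €20850 = €5751.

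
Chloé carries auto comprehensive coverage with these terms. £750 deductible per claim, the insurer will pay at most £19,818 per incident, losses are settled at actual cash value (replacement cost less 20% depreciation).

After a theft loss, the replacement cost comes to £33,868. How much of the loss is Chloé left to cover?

£14,050

At 20% depreciation, ACV = £33,868 − £6,773.60 = £27,094.40.
After the deductible, £27,094.40 − £750 = £26,344.40 remains.
£26,344.40 exceeds the £19,818 limit, so the insurer pays the limit: £19,818.
Policyholder's share is the uncovered remainder: £33,868 − £19,818 = £14,050.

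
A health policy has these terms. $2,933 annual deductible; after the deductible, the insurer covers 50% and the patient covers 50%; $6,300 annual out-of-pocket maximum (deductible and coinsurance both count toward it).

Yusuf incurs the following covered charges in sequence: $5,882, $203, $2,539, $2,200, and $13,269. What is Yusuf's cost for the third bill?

$1,269.50

Claim 1 — $5,882: deductible takes $2,933, $2,949 remains; patient's 50% is $1,474.50. Patient pays $4,407.50; OOP now $4,407.50.
Claim 2 — $203: deductible already satisfied, so patient's share is 50% × $203 = $101.50. Patient owes $101.50 (running OOP $4,509).
Claim 3 — $2,539: 50% coinsurance on $2,539 = $1,269.50. Patient pays $1,269.50; OOP now $5,778.50.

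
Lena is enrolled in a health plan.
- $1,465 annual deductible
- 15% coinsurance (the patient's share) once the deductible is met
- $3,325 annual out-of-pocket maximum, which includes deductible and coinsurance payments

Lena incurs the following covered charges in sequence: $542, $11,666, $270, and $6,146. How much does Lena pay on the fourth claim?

Claim 1 ($542): entire amount goes to the deductible. Patient pays $542; OOP now $542.
Claim 2 ($11,666): $923 finishes the deductible; $10,743 goes to coinsurance; 15% of $10,743 = $1,611.45. Patient owes $2,534.45 (running OOP $3,076.45).
Claim 3 ($270): 15% coinsurance on $270 = $40.50. Cost to patient: $40.50. OOP to date $3,116.95.
Claim 4 ($6,146): deductible met; 15% of $6,146 = $921.90. That would push OOP to $4,038.85, over the $3,325 cap, so patient pays $3,325 − $3,116.95 = $208.05.

$208.05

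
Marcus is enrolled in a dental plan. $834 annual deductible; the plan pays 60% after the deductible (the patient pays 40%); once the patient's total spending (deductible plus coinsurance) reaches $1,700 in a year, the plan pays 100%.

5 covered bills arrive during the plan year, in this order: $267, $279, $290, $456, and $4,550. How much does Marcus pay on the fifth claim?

Bill 1, $267: entire amount goes to the deductible. Cost to patient: $267. OOP to date $267.
Bill 2, $279: entire amount goes to the deductible. Patient pays $279; OOP now $546.
Bill 3, $290: $288 finishes the deductible; $2 goes to coinsurance; 40% of $2 = $0.80. Patient owes $288.80 (running OOP $834.80).
Bill 4, $456: deductible met; 40% of $456 = $182.40. Patient pays $182.40; OOP now $1,017.20.
Bill 5, $4,550: deductible already satisfied, so patient's share is 40% × $4,550 = $1,820. OOP would hit $2,837.20 > $1,700, so the cap limits the patient to $1,700 − $1,017.20 = $682.80.

$682.80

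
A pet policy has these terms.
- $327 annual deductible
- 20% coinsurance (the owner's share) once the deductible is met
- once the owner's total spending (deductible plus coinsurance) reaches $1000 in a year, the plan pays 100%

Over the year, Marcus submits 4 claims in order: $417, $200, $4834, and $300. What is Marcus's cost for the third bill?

$615

#1 ($417): $327 to deductible, leaving $90; owner's 20% is $18. Cost to owner: $345. OOP to date $345.
#2 ($200): 20% coinsurance on $200 = $40. Owner owes $40 (running OOP $385).
#3 ($4834): 20% coinsurance on $4834 = $966.80. Adding that to $385 gives $1351.80, past the $1000 cap; owner pays only $1000 − $385 = $615.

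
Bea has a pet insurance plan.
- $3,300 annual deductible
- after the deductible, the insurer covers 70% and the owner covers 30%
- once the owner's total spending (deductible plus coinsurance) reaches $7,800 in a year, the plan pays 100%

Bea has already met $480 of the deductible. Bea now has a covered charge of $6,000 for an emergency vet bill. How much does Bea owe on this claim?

$3,774

Deductible still to meet: $3,300 − $480 = $2,820.
After the $2,820 deductible portion, $6,000 − $2,820 = $3,180 is subject to coinsurance.
30% of $3,180 = $954 falls to the owner.
That puts the owner's cost at $2,820 + $954 = $3,774 before any cap.
Year-to-date out-of-pocket becomes $480 + $3,774 = $4,254, still under the $7,800 maximum, so no cap applies.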